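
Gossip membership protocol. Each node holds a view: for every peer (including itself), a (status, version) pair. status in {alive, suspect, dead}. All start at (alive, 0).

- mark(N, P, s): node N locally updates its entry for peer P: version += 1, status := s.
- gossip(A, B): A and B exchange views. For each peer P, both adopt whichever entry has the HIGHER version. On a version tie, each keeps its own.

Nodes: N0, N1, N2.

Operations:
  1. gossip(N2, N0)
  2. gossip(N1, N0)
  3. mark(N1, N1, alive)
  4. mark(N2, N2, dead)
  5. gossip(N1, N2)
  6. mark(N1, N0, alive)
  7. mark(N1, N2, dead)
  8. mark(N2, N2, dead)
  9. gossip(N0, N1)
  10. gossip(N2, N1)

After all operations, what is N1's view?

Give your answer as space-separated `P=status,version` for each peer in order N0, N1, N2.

Answer: N0=alive,1 N1=alive,1 N2=dead,2

Derivation:
Op 1: gossip N2<->N0 -> N2.N0=(alive,v0) N2.N1=(alive,v0) N2.N2=(alive,v0) | N0.N0=(alive,v0) N0.N1=(alive,v0) N0.N2=(alive,v0)
Op 2: gossip N1<->N0 -> N1.N0=(alive,v0) N1.N1=(alive,v0) N1.N2=(alive,v0) | N0.N0=(alive,v0) N0.N1=(alive,v0) N0.N2=(alive,v0)
Op 3: N1 marks N1=alive -> (alive,v1)
Op 4: N2 marks N2=dead -> (dead,v1)
Op 5: gossip N1<->N2 -> N1.N0=(alive,v0) N1.N1=(alive,v1) N1.N2=(dead,v1) | N2.N0=(alive,v0) N2.N1=(alive,v1) N2.N2=(dead,v1)
Op 6: N1 marks N0=alive -> (alive,v1)
Op 7: N1 marks N2=dead -> (dead,v2)
Op 8: N2 marks N2=dead -> (dead,v2)
Op 9: gossip N0<->N1 -> N0.N0=(alive,v1) N0.N1=(alive,v1) N0.N2=(dead,v2) | N1.N0=(alive,v1) N1.N1=(alive,v1) N1.N2=(dead,v2)
Op 10: gossip N2<->N1 -> N2.N0=(alive,v1) N2.N1=(alive,v1) N2.N2=(dead,v2) | N1.N0=(alive,v1) N1.N1=(alive,v1) N1.N2=(dead,v2)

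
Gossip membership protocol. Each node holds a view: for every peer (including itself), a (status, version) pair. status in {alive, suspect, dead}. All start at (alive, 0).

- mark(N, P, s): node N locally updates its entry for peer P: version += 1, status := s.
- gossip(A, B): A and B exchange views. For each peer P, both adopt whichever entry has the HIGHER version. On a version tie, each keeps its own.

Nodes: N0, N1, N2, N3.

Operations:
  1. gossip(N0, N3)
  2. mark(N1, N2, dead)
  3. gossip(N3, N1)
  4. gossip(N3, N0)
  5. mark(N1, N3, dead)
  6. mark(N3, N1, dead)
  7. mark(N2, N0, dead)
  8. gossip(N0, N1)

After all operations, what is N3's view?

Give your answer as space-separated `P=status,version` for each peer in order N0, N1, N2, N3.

Answer: N0=alive,0 N1=dead,1 N2=dead,1 N3=alive,0

Derivation:
Op 1: gossip N0<->N3 -> N0.N0=(alive,v0) N0.N1=(alive,v0) N0.N2=(alive,v0) N0.N3=(alive,v0) | N3.N0=(alive,v0) N3.N1=(alive,v0) N3.N2=(alive,v0) N3.N3=(alive,v0)
Op 2: N1 marks N2=dead -> (dead,v1)
Op 3: gossip N3<->N1 -> N3.N0=(alive,v0) N3.N1=(alive,v0) N3.N2=(dead,v1) N3.N3=(alive,v0) | N1.N0=(alive,v0) N1.N1=(alive,v0) N1.N2=(dead,v1) N1.N3=(alive,v0)
Op 4: gossip N3<->N0 -> N3.N0=(alive,v0) N3.N1=(alive,v0) N3.N2=(dead,v1) N3.N3=(alive,v0) | N0.N0=(alive,v0) N0.N1=(alive,v0) N0.N2=(dead,v1) N0.N3=(alive,v0)
Op 5: N1 marks N3=dead -> (dead,v1)
Op 6: N3 marks N1=dead -> (dead,v1)
Op 7: N2 marks N0=dead -> (dead,v1)
Op 8: gossip N0<->N1 -> N0.N0=(alive,v0) N0.N1=(alive,v0) N0.N2=(dead,v1) N0.N3=(dead,v1) | N1.N0=(alive,v0) N1.N1=(alive,v0) N1.N2=(dead,v1) N1.N3=(dead,v1)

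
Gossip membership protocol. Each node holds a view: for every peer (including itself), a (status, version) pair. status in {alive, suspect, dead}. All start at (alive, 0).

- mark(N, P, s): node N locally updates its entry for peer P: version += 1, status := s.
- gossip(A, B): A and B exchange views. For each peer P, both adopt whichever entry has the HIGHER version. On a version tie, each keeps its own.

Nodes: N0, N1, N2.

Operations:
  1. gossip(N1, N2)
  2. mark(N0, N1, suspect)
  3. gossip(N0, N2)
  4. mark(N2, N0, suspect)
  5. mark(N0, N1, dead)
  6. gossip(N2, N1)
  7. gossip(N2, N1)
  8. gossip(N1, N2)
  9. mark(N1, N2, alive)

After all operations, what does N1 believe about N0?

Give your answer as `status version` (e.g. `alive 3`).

Answer: suspect 1

Derivation:
Op 1: gossip N1<->N2 -> N1.N0=(alive,v0) N1.N1=(alive,v0) N1.N2=(alive,v0) | N2.N0=(alive,v0) N2.N1=(alive,v0) N2.N2=(alive,v0)
Op 2: N0 marks N1=suspect -> (suspect,v1)
Op 3: gossip N0<->N2 -> N0.N0=(alive,v0) N0.N1=(suspect,v1) N0.N2=(alive,v0) | N2.N0=(alive,v0) N2.N1=(suspect,v1) N2.N2=(alive,v0)
Op 4: N2 marks N0=suspect -> (suspect,v1)
Op 5: N0 marks N1=dead -> (dead,v2)
Op 6: gossip N2<->N1 -> N2.N0=(suspect,v1) N2.N1=(suspect,v1) N2.N2=(alive,v0) | N1.N0=(suspect,v1) N1.N1=(suspect,v1) N1.N2=(alive,v0)
Op 7: gossip N2<->N1 -> N2.N0=(suspect,v1) N2.N1=(suspect,v1) N2.N2=(alive,v0) | N1.N0=(suspect,v1) N1.N1=(suspect,v1) N1.N2=(alive,v0)
Op 8: gossip N1<->N2 -> N1.N0=(suspect,v1) N1.N1=(suspect,v1) N1.N2=(alive,v0) | N2.N0=(suspect,v1) N2.N1=(suspect,v1) N2.N2=(alive,v0)
Op 9: N1 marks N2=alive -> (alive,v1)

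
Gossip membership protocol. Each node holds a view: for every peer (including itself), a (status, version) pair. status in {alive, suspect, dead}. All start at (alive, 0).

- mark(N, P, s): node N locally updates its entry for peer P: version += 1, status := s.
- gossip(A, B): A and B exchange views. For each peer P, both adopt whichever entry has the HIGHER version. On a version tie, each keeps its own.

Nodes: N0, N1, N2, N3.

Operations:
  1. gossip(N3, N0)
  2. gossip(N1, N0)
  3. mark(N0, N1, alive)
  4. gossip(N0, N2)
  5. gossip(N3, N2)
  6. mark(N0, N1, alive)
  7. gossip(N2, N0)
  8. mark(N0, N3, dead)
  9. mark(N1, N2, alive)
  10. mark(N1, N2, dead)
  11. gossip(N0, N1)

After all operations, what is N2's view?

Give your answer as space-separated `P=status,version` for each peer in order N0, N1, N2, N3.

Op 1: gossip N3<->N0 -> N3.N0=(alive,v0) N3.N1=(alive,v0) N3.N2=(alive,v0) N3.N3=(alive,v0) | N0.N0=(alive,v0) N0.N1=(alive,v0) N0.N2=(alive,v0) N0.N3=(alive,v0)
Op 2: gossip N1<->N0 -> N1.N0=(alive,v0) N1.N1=(alive,v0) N1.N2=(alive,v0) N1.N3=(alive,v0) | N0.N0=(alive,v0) N0.N1=(alive,v0) N0.N2=(alive,v0) N0.N3=(alive,v0)
Op 3: N0 marks N1=alive -> (alive,v1)
Op 4: gossip N0<->N2 -> N0.N0=(alive,v0) N0.N1=(alive,v1) N0.N2=(alive,v0) N0.N3=(alive,v0) | N2.N0=(alive,v0) N2.N1=(alive,v1) N2.N2=(alive,v0) N2.N3=(alive,v0)
Op 5: gossip N3<->N2 -> N3.N0=(alive,v0) N3.N1=(alive,v1) N3.N2=(alive,v0) N3.N3=(alive,v0) | N2.N0=(alive,v0) N2.N1=(alive,v1) N2.N2=(alive,v0) N2.N3=(alive,v0)
Op 6: N0 marks N1=alive -> (alive,v2)
Op 7: gossip N2<->N0 -> N2.N0=(alive,v0) N2.N1=(alive,v2) N2.N2=(alive,v0) N2.N3=(alive,v0) | N0.N0=(alive,v0) N0.N1=(alive,v2) N0.N2=(alive,v0) N0.N3=(alive,v0)
Op 8: N0 marks N3=dead -> (dead,v1)
Op 9: N1 marks N2=alive -> (alive,v1)
Op 10: N1 marks N2=dead -> (dead,v2)
Op 11: gossip N0<->N1 -> N0.N0=(alive,v0) N0.N1=(alive,v2) N0.N2=(dead,v2) N0.N3=(dead,v1) | N1.N0=(alive,v0) N1.N1=(alive,v2) N1.N2=(dead,v2) N1.N3=(dead,v1)

Answer: N0=alive,0 N1=alive,2 N2=alive,0 N3=alive,0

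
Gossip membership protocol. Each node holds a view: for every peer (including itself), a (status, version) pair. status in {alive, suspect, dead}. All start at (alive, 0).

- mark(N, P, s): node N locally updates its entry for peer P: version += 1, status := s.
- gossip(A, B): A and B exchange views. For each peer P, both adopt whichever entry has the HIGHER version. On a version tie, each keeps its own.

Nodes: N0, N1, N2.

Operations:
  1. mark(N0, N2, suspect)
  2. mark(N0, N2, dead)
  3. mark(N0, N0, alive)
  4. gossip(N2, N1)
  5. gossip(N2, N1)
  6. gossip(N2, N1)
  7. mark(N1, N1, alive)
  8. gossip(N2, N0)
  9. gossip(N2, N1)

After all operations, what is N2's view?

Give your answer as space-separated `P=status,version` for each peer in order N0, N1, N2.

Answer: N0=alive,1 N1=alive,1 N2=dead,2

Derivation:
Op 1: N0 marks N2=suspect -> (suspect,v1)
Op 2: N0 marks N2=dead -> (dead,v2)
Op 3: N0 marks N0=alive -> (alive,v1)
Op 4: gossip N2<->N1 -> N2.N0=(alive,v0) N2.N1=(alive,v0) N2.N2=(alive,v0) | N1.N0=(alive,v0) N1.N1=(alive,v0) N1.N2=(alive,v0)
Op 5: gossip N2<->N1 -> N2.N0=(alive,v0) N2.N1=(alive,v0) N2.N2=(alive,v0) | N1.N0=(alive,v0) N1.N1=(alive,v0) N1.N2=(alive,v0)
Op 6: gossip N2<->N1 -> N2.N0=(alive,v0) N2.N1=(alive,v0) N2.N2=(alive,v0) | N1.N0=(alive,v0) N1.N1=(alive,v0) N1.N2=(alive,v0)
Op 7: N1 marks N1=alive -> (alive,v1)
Op 8: gossip N2<->N0 -> N2.N0=(alive,v1) N2.N1=(alive,v0) N2.N2=(dead,v2) | N0.N0=(alive,v1) N0.N1=(alive,v0) N0.N2=(dead,v2)
Op 9: gossip N2<->N1 -> N2.N0=(alive,v1) N2.N1=(alive,v1) N2.N2=(dead,v2) | N1.N0=(alive,v1) N1.N1=(alive,v1) N1.N2=(dead,v2)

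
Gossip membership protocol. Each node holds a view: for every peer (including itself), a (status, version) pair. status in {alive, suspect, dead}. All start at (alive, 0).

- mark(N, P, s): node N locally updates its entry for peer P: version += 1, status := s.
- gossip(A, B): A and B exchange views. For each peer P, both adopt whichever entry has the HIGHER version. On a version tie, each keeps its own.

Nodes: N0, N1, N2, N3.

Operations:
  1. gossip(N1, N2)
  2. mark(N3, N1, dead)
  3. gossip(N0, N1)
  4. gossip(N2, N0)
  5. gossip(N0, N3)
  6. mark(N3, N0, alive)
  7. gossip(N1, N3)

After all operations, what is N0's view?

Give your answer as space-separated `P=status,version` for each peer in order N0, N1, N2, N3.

Answer: N0=alive,0 N1=dead,1 N2=alive,0 N3=alive,0

Derivation:
Op 1: gossip N1<->N2 -> N1.N0=(alive,v0) N1.N1=(alive,v0) N1.N2=(alive,v0) N1.N3=(alive,v0) | N2.N0=(alive,v0) N2.N1=(alive,v0) N2.N2=(alive,v0) N2.N3=(alive,v0)
Op 2: N3 marks N1=dead -> (dead,v1)
Op 3: gossip N0<->N1 -> N0.N0=(alive,v0) N0.N1=(alive,v0) N0.N2=(alive,v0) N0.N3=(alive,v0) | N1.N0=(alive,v0) N1.N1=(alive,v0) N1.N2=(alive,v0) N1.N3=(alive,v0)
Op 4: gossip N2<->N0 -> N2.N0=(alive,v0) N2.N1=(alive,v0) N2.N2=(alive,v0) N2.N3=(alive,v0) | N0.N0=(alive,v0) N0.N1=(alive,v0) N0.N2=(alive,v0) N0.N3=(alive,v0)
Op 5: gossip N0<->N3 -> N0.N0=(alive,v0) N0.N1=(dead,v1) N0.N2=(alive,v0) N0.N3=(alive,v0) | N3.N0=(alive,v0) N3.N1=(dead,v1) N3.N2=(alive,v0) N3.N3=(alive,v0)
Op 6: N3 marks N0=alive -> (alive,v1)
Op 7: gossip N1<->N3 -> N1.N0=(alive,v1) N1.N1=(dead,v1) N1.N2=(alive,v0) N1.N3=(alive,v0) | N3.N0=(alive,v1) N3.N1=(dead,v1) N3.N2=(alive,v0) N3.N3=(alive,v0)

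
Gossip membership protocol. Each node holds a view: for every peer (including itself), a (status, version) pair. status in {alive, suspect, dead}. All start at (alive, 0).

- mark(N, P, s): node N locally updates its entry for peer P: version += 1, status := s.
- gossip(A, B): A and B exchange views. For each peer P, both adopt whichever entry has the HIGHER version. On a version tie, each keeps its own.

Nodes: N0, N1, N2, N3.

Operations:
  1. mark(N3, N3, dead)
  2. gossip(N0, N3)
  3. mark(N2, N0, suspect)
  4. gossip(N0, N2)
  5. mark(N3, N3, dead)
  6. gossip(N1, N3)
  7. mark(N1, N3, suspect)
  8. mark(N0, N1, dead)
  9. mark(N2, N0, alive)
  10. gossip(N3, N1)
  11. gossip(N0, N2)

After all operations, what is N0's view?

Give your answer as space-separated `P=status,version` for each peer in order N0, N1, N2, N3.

Op 1: N3 marks N3=dead -> (dead,v1)
Op 2: gossip N0<->N3 -> N0.N0=(alive,v0) N0.N1=(alive,v0) N0.N2=(alive,v0) N0.N3=(dead,v1) | N3.N0=(alive,v0) N3.N1=(alive,v0) N3.N2=(alive,v0) N3.N3=(dead,v1)
Op 3: N2 marks N0=suspect -> (suspect,v1)
Op 4: gossip N0<->N2 -> N0.N0=(suspect,v1) N0.N1=(alive,v0) N0.N2=(alive,v0) N0.N3=(dead,v1) | N2.N0=(suspect,v1) N2.N1=(alive,v0) N2.N2=(alive,v0) N2.N3=(dead,v1)
Op 5: N3 marks N3=dead -> (dead,v2)
Op 6: gossip N1<->N3 -> N1.N0=(alive,v0) N1.N1=(alive,v0) N1.N2=(alive,v0) N1.N3=(dead,v2) | N3.N0=(alive,v0) N3.N1=(alive,v0) N3.N2=(alive,v0) N3.N3=(dead,v2)
Op 7: N1 marks N3=suspect -> (suspect,v3)
Op 8: N0 marks N1=dead -> (dead,v1)
Op 9: N2 marks N0=alive -> (alive,v2)
Op 10: gossip N3<->N1 -> N3.N0=(alive,v0) N3.N1=(alive,v0) N3.N2=(alive,v0) N3.N3=(suspect,v3) | N1.N0=(alive,v0) N1.N1=(alive,v0) N1.N2=(alive,v0) N1.N3=(suspect,v3)
Op 11: gossip N0<->N2 -> N0.N0=(alive,v2) N0.N1=(dead,v1) N0.N2=(alive,v0) N0.N3=(dead,v1) | N2.N0=(alive,v2) N2.N1=(dead,v1) N2.N2=(alive,v0) N2.N3=(dead,v1)

Answer: N0=alive,2 N1=dead,1 N2=alive,0 N3=dead,1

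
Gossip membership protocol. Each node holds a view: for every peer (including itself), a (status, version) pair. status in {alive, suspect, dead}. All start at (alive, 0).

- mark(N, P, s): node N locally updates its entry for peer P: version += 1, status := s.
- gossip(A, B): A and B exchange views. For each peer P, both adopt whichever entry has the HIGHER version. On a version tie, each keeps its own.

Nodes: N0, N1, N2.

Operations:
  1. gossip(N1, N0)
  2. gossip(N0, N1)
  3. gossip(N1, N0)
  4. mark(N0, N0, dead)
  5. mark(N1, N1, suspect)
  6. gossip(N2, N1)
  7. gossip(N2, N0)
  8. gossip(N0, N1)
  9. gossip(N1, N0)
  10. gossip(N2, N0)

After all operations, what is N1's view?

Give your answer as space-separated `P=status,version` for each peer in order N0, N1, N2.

Answer: N0=dead,1 N1=suspect,1 N2=alive,0

Derivation:
Op 1: gossip N1<->N0 -> N1.N0=(alive,v0) N1.N1=(alive,v0) N1.N2=(alive,v0) | N0.N0=(alive,v0) N0.N1=(alive,v0) N0.N2=(alive,v0)
Op 2: gossip N0<->N1 -> N0.N0=(alive,v0) N0.N1=(alive,v0) N0.N2=(alive,v0) | N1.N0=(alive,v0) N1.N1=(alive,v0) N1.N2=(alive,v0)
Op 3: gossip N1<->N0 -> N1.N0=(alive,v0) N1.N1=(alive,v0) N1.N2=(alive,v0) | N0.N0=(alive,v0) N0.N1=(alive,v0) N0.N2=(alive,v0)
Op 4: N0 marks N0=dead -> (dead,v1)
Op 5: N1 marks N1=suspect -> (suspect,v1)
Op 6: gossip N2<->N1 -> N2.N0=(alive,v0) N2.N1=(suspect,v1) N2.N2=(alive,v0) | N1.N0=(alive,v0) N1.N1=(suspect,v1) N1.N2=(alive,v0)
Op 7: gossip N2<->N0 -> N2.N0=(dead,v1) N2.N1=(suspect,v1) N2.N2=(alive,v0) | N0.N0=(dead,v1) N0.N1=(suspect,v1) N0.N2=(alive,v0)
Op 8: gossip N0<->N1 -> N0.N0=(dead,v1) N0.N1=(suspect,v1) N0.N2=(alive,v0) | N1.N0=(dead,v1) N1.N1=(suspect,v1) N1.N2=(alive,v0)
Op 9: gossip N1<->N0 -> N1.N0=(dead,v1) N1.N1=(suspect,v1) N1.N2=(alive,v0) | N0.N0=(dead,v1) N0.N1=(suspect,v1) N0.N2=(alive,v0)
Op 10: gossip N2<->N0 -> N2.N0=(dead,v1) N2.N1=(suspect,v1) N2.N2=(alive,v0) | N0.N0=(dead,v1) N0.N1=(suspect,v1) N0.N2=(alive,v0)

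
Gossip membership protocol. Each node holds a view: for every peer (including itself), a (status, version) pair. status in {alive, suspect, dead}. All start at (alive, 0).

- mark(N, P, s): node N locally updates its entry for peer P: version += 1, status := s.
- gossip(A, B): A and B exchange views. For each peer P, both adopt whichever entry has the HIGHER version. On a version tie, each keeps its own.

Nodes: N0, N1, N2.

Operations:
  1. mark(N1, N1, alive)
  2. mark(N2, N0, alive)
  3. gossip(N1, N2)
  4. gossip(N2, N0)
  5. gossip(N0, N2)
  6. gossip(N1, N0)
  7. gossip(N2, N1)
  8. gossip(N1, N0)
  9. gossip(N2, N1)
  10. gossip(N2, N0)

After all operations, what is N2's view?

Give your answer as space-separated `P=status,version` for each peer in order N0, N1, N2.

Answer: N0=alive,1 N1=alive,1 N2=alive,0

Derivation:
Op 1: N1 marks N1=alive -> (alive,v1)
Op 2: N2 marks N0=alive -> (alive,v1)
Op 3: gossip N1<->N2 -> N1.N0=(alive,v1) N1.N1=(alive,v1) N1.N2=(alive,v0) | N2.N0=(alive,v1) N2.N1=(alive,v1) N2.N2=(alive,v0)
Op 4: gossip N2<->N0 -> N2.N0=(alive,v1) N2.N1=(alive,v1) N2.N2=(alive,v0) | N0.N0=(alive,v1) N0.N1=(alive,v1) N0.N2=(alive,v0)
Op 5: gossip N0<->N2 -> N0.N0=(alive,v1) N0.N1=(alive,v1) N0.N2=(alive,v0) | N2.N0=(alive,v1) N2.N1=(alive,v1) N2.N2=(alive,v0)
Op 6: gossip N1<->N0 -> N1.N0=(alive,v1) N1.N1=(alive,v1) N1.N2=(alive,v0) | N0.N0=(alive,v1) N0.N1=(alive,v1) N0.N2=(alive,v0)
Op 7: gossip N2<->N1 -> N2.N0=(alive,v1) N2.N1=(alive,v1) N2.N2=(alive,v0) | N1.N0=(alive,v1) N1.N1=(alive,v1) N1.N2=(alive,v0)
Op 8: gossip N1<->N0 -> N1.N0=(alive,v1) N1.N1=(alive,v1) N1.N2=(alive,v0) | N0.N0=(alive,v1) N0.N1=(alive,v1) N0.N2=(alive,v0)
Op 9: gossip N2<->N1 -> N2.N0=(alive,v1) N2.N1=(alive,v1) N2.N2=(alive,v0) | N1.N0=(alive,v1) N1.N1=(alive,v1) N1.N2=(alive,v0)
Op 10: gossip N2<->N0 -> N2.N0=(alive,v1) N2.N1=(alive,v1) N2.N2=(alive,v0) | N0.N0=(alive,v1) N0.N1=(alive,v1) N0.N2=(alive,v0)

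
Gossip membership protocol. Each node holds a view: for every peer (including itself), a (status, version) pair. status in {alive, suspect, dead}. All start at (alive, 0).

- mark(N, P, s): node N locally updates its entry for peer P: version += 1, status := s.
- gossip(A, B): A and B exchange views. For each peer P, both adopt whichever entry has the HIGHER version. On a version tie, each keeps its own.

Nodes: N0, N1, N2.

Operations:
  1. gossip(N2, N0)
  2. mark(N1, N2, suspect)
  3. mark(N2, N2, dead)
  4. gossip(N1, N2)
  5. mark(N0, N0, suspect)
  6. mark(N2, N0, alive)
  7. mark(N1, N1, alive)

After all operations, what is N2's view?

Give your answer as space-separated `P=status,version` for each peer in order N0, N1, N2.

Answer: N0=alive,1 N1=alive,0 N2=dead,1

Derivation:
Op 1: gossip N2<->N0 -> N2.N0=(alive,v0) N2.N1=(alive,v0) N2.N2=(alive,v0) | N0.N0=(alive,v0) N0.N1=(alive,v0) N0.N2=(alive,v0)
Op 2: N1 marks N2=suspect -> (suspect,v1)
Op 3: N2 marks N2=dead -> (dead,v1)
Op 4: gossip N1<->N2 -> N1.N0=(alive,v0) N1.N1=(alive,v0) N1.N2=(suspect,v1) | N2.N0=(alive,v0) N2.N1=(alive,v0) N2.N2=(dead,v1)
Op 5: N0 marks N0=suspect -> (suspect,v1)
Op 6: N2 marks N0=alive -> (alive,v1)
Op 7: N1 marks N1=alive -> (alive,v1)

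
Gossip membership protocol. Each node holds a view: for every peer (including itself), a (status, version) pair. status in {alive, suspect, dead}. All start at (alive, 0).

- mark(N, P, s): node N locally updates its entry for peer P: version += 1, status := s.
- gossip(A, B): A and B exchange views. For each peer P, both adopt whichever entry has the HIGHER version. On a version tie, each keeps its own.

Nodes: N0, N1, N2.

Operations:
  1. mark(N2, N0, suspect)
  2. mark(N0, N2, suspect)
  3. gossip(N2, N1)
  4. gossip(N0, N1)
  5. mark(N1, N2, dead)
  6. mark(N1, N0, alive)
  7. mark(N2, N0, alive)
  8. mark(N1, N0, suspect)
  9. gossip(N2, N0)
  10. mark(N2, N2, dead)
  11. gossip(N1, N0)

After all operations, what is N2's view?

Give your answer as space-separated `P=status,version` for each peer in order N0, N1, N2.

Answer: N0=alive,2 N1=alive,0 N2=dead,2

Derivation:
Op 1: N2 marks N0=suspect -> (suspect,v1)
Op 2: N0 marks N2=suspect -> (suspect,v1)
Op 3: gossip N2<->N1 -> N2.N0=(suspect,v1) N2.N1=(alive,v0) N2.N2=(alive,v0) | N1.N0=(suspect,v1) N1.N1=(alive,v0) N1.N2=(alive,v0)
Op 4: gossip N0<->N1 -> N0.N0=(suspect,v1) N0.N1=(alive,v0) N0.N2=(suspect,v1) | N1.N0=(suspect,v1) N1.N1=(alive,v0) N1.N2=(suspect,v1)
Op 5: N1 marks N2=dead -> (dead,v2)
Op 6: N1 marks N0=alive -> (alive,v2)
Op 7: N2 marks N0=alive -> (alive,v2)
Op 8: N1 marks N0=suspect -> (suspect,v3)
Op 9: gossip N2<->N0 -> N2.N0=(alive,v2) N2.N1=(alive,v0) N2.N2=(suspect,v1) | N0.N0=(alive,v2) N0.N1=(alive,v0) N0.N2=(suspect,v1)
Op 10: N2 marks N2=dead -> (dead,v2)
Op 11: gossip N1<->N0 -> N1.N0=(suspect,v3) N1.N1=(alive,v0) N1.N2=(dead,v2) | N0.N0=(suspect,v3) N0.N1=(alive,v0) N0.N2=(dead,v2)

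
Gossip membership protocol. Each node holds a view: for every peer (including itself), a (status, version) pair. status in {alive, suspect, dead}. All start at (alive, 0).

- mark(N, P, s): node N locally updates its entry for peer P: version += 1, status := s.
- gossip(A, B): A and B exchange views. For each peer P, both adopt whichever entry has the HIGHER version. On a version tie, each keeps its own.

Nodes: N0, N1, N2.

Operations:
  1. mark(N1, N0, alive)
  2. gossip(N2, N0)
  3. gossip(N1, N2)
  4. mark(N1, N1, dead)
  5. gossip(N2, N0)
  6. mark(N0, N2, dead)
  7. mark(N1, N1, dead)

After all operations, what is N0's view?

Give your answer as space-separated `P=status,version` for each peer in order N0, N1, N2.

Op 1: N1 marks N0=alive -> (alive,v1)
Op 2: gossip N2<->N0 -> N2.N0=(alive,v0) N2.N1=(alive,v0) N2.N2=(alive,v0) | N0.N0=(alive,v0) N0.N1=(alive,v0) N0.N2=(alive,v0)
Op 3: gossip N1<->N2 -> N1.N0=(alive,v1) N1.N1=(alive,v0) N1.N2=(alive,v0) | N2.N0=(alive,v1) N2.N1=(alive,v0) N2.N2=(alive,v0)
Op 4: N1 marks N1=dead -> (dead,v1)
Op 5: gossip N2<->N0 -> N2.N0=(alive,v1) N2.N1=(alive,v0) N2.N2=(alive,v0) | N0.N0=(alive,v1) N0.N1=(alive,v0) N0.N2=(alive,v0)
Op 6: N0 marks N2=dead -> (dead,v1)
Op 7: N1 marks N1=dead -> (dead,v2)

Answer: N0=alive,1 N1=alive,0 N2=dead,1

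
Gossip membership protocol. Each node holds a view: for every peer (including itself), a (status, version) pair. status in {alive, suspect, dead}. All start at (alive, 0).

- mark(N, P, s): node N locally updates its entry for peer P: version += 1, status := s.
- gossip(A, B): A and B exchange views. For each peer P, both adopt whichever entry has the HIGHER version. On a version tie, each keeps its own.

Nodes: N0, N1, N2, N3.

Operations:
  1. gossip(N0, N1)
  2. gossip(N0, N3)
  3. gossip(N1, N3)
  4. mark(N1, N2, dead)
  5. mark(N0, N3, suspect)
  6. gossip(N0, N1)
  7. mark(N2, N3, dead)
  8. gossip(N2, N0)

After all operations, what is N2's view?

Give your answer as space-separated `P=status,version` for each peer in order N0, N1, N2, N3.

Op 1: gossip N0<->N1 -> N0.N0=(alive,v0) N0.N1=(alive,v0) N0.N2=(alive,v0) N0.N3=(alive,v0) | N1.N0=(alive,v0) N1.N1=(alive,v0) N1.N2=(alive,v0) N1.N3=(alive,v0)
Op 2: gossip N0<->N3 -> N0.N0=(alive,v0) N0.N1=(alive,v0) N0.N2=(alive,v0) N0.N3=(alive,v0) | N3.N0=(alive,v0) N3.N1=(alive,v0) N3.N2=(alive,v0) N3.N3=(alive,v0)
Op 3: gossip N1<->N3 -> N1.N0=(alive,v0) N1.N1=(alive,v0) N1.N2=(alive,v0) N1.N3=(alive,v0) | N3.N0=(alive,v0) N3.N1=(alive,v0) N3.N2=(alive,v0) N3.N3=(alive,v0)
Op 4: N1 marks N2=dead -> (dead,v1)
Op 5: N0 marks N3=suspect -> (suspect,v1)
Op 6: gossip N0<->N1 -> N0.N0=(alive,v0) N0.N1=(alive,v0) N0.N2=(dead,v1) N0.N3=(suspect,v1) | N1.N0=(alive,v0) N1.N1=(alive,v0) N1.N2=(dead,v1) N1.N3=(suspect,v1)
Op 7: N2 marks N3=dead -> (dead,v1)
Op 8: gossip N2<->N0 -> N2.N0=(alive,v0) N2.N1=(alive,v0) N2.N2=(dead,v1) N2.N3=(dead,v1) | N0.N0=(alive,v0) N0.N1=(alive,v0) N0.N2=(dead,v1) N0.N3=(suspect,v1)

Answer: N0=alive,0 N1=alive,0 N2=dead,1 N3=dead,1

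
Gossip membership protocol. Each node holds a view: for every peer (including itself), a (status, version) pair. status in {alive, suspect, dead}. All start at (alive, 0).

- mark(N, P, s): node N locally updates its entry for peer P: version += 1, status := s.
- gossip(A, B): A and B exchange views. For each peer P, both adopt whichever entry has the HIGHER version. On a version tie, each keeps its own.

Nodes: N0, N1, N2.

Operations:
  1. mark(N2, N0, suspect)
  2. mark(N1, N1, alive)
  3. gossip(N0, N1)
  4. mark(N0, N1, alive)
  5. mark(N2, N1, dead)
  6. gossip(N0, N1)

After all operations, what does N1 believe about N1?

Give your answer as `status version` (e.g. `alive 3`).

Op 1: N2 marks N0=suspect -> (suspect,v1)
Op 2: N1 marks N1=alive -> (alive,v1)
Op 3: gossip N0<->N1 -> N0.N0=(alive,v0) N0.N1=(alive,v1) N0.N2=(alive,v0) | N1.N0=(alive,v0) N1.N1=(alive,v1) N1.N2=(alive,v0)
Op 4: N0 marks N1=alive -> (alive,v2)
Op 5: N2 marks N1=dead -> (dead,v1)
Op 6: gossip N0<->N1 -> N0.N0=(alive,v0) N0.N1=(alive,v2) N0.N2=(alive,v0) | N1.N0=(alive,v0) N1.N1=(alive,v2) N1.N2=(alive,v0)

Answer: alive 2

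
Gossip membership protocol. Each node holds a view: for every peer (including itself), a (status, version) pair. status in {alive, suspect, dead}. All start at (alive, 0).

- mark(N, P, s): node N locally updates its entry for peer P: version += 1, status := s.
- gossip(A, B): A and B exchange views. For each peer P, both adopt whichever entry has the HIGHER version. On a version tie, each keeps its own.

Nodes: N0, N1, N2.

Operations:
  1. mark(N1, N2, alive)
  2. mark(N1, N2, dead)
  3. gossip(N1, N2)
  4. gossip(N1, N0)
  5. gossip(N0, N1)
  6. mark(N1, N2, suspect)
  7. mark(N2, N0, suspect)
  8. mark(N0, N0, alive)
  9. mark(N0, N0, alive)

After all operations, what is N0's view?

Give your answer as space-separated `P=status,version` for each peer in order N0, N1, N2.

Op 1: N1 marks N2=alive -> (alive,v1)
Op 2: N1 marks N2=dead -> (dead,v2)
Op 3: gossip N1<->N2 -> N1.N0=(alive,v0) N1.N1=(alive,v0) N1.N2=(dead,v2) | N2.N0=(alive,v0) N2.N1=(alive,v0) N2.N2=(dead,v2)
Op 4: gossip N1<->N0 -> N1.N0=(alive,v0) N1.N1=(alive,v0) N1.N2=(dead,v2) | N0.N0=(alive,v0) N0.N1=(alive,v0) N0.N2=(dead,v2)
Op 5: gossip N0<->N1 -> N0.N0=(alive,v0) N0.N1=(alive,v0) N0.N2=(dead,v2) | N1.N0=(alive,v0) N1.N1=(alive,v0) N1.N2=(dead,v2)
Op 6: N1 marks N2=suspect -> (suspect,v3)
Op 7: N2 marks N0=suspect -> (suspect,v1)
Op 8: N0 marks N0=alive -> (alive,v1)
Op 9: N0 marks N0=alive -> (alive,v2)

Answer: N0=alive,2 N1=alive,0 N2=dead,2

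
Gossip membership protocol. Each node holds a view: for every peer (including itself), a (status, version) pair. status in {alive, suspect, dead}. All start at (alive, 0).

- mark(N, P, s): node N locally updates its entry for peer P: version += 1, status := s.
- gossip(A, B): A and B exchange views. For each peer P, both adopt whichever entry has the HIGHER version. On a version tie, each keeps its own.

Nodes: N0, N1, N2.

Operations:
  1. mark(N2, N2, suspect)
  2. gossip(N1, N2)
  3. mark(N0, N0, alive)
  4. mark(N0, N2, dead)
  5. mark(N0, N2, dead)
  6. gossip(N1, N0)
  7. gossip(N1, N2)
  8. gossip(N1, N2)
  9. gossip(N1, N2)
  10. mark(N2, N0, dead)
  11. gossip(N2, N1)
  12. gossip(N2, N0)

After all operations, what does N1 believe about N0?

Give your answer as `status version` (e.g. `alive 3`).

Answer: dead 2

Derivation:
Op 1: N2 marks N2=suspect -> (suspect,v1)
Op 2: gossip N1<->N2 -> N1.N0=(alive,v0) N1.N1=(alive,v0) N1.N2=(suspect,v1) | N2.N0=(alive,v0) N2.N1=(alive,v0) N2.N2=(suspect,v1)
Op 3: N0 marks N0=alive -> (alive,v1)
Op 4: N0 marks N2=dead -> (dead,v1)
Op 5: N0 marks N2=dead -> (dead,v2)
Op 6: gossip N1<->N0 -> N1.N0=(alive,v1) N1.N1=(alive,v0) N1.N2=(dead,v2) | N0.N0=(alive,v1) N0.N1=(alive,v0) N0.N2=(dead,v2)
Op 7: gossip N1<->N2 -> N1.N0=(alive,v1) N1.N1=(alive,v0) N1.N2=(dead,v2) | N2.N0=(alive,v1) N2.N1=(alive,v0) N2.N2=(dead,v2)
Op 8: gossip N1<->N2 -> N1.N0=(alive,v1) N1.N1=(alive,v0) N1.N2=(dead,v2) | N2.N0=(alive,v1) N2.N1=(alive,v0) N2.N2=(dead,v2)
Op 9: gossip N1<->N2 -> N1.N0=(alive,v1) N1.N1=(alive,v0) N1.N2=(dead,v2) | N2.N0=(alive,v1) N2.N1=(alive,v0) N2.N2=(dead,v2)
Op 10: N2 marks N0=dead -> (dead,v2)
Op 11: gossip N2<->N1 -> N2.N0=(dead,v2) N2.N1=(alive,v0) N2.N2=(dead,v2) | N1.N0=(dead,v2) N1.N1=(alive,v0) N1.N2=(dead,v2)
Op 12: gossip N2<->N0 -> N2.N0=(dead,v2) N2.N1=(alive,v0) N2.N2=(dead,v2) | N0.N0=(dead,v2) N0.N1=(alive,v0) N0.N2=(dead,v2)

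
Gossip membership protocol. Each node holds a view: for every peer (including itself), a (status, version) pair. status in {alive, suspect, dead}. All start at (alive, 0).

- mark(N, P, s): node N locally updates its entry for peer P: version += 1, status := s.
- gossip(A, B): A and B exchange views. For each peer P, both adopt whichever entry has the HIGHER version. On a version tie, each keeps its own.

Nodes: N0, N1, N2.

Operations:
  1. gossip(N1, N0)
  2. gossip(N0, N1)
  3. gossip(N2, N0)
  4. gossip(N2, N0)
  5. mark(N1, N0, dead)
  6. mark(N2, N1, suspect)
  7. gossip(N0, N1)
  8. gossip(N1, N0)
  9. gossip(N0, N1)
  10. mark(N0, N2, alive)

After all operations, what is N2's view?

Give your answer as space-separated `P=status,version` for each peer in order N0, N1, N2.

Op 1: gossip N1<->N0 -> N1.N0=(alive,v0) N1.N1=(alive,v0) N1.N2=(alive,v0) | N0.N0=(alive,v0) N0.N1=(alive,v0) N0.N2=(alive,v0)
Op 2: gossip N0<->N1 -> N0.N0=(alive,v0) N0.N1=(alive,v0) N0.N2=(alive,v0) | N1.N0=(alive,v0) N1.N1=(alive,v0) N1.N2=(alive,v0)
Op 3: gossip N2<->N0 -> N2.N0=(alive,v0) N2.N1=(alive,v0) N2.N2=(alive,v0) | N0.N0=(alive,v0) N0.N1=(alive,v0) N0.N2=(alive,v0)
Op 4: gossip N2<->N0 -> N2.N0=(alive,v0) N2.N1=(alive,v0) N2.N2=(alive,v0) | N0.N0=(alive,v0) N0.N1=(alive,v0) N0.N2=(alive,v0)
Op 5: N1 marks N0=dead -> (dead,v1)
Op 6: N2 marks N1=suspect -> (suspect,v1)
Op 7: gossip N0<->N1 -> N0.N0=(dead,v1) N0.N1=(alive,v0) N0.N2=(alive,v0) | N1.N0=(dead,v1) N1.N1=(alive,v0) N1.N2=(alive,v0)
Op 8: gossip N1<->N0 -> N1.N0=(dead,v1) N1.N1=(alive,v0) N1.N2=(alive,v0) | N0.N0=(dead,v1) N0.N1=(alive,v0) N0.N2=(alive,v0)
Op 9: gossip N0<->N1 -> N0.N0=(dead,v1) N0.N1=(alive,v0) N0.N2=(alive,v0) | N1.N0=(dead,v1) N1.N1=(alive,v0) N1.N2=(alive,v0)
Op 10: N0 marks N2=alive -> (alive,v1)

Answer: N0=alive,0 N1=suspect,1 N2=alive,0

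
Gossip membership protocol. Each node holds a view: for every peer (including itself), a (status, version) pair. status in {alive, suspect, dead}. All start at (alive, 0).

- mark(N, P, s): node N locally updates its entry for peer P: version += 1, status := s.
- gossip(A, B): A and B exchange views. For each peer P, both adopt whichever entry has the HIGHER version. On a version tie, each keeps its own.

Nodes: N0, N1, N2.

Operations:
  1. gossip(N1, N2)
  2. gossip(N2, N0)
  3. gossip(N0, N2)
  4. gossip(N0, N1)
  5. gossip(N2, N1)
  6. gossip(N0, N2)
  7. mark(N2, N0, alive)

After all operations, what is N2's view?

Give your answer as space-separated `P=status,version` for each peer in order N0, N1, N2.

Answer: N0=alive,1 N1=alive,0 N2=alive,0

Derivation:
Op 1: gossip N1<->N2 -> N1.N0=(alive,v0) N1.N1=(alive,v0) N1.N2=(alive,v0) | N2.N0=(alive,v0) N2.N1=(alive,v0) N2.N2=(alive,v0)
Op 2: gossip N2<->N0 -> N2.N0=(alive,v0) N2.N1=(alive,v0) N2.N2=(alive,v0) | N0.N0=(alive,v0) N0.N1=(alive,v0) N0.N2=(alive,v0)
Op 3: gossip N0<->N2 -> N0.N0=(alive,v0) N0.N1=(alive,v0) N0.N2=(alive,v0) | N2.N0=(alive,v0) N2.N1=(alive,v0) N2.N2=(alive,v0)
Op 4: gossip N0<->N1 -> N0.N0=(alive,v0) N0.N1=(alive,v0) N0.N2=(alive,v0) | N1.N0=(alive,v0) N1.N1=(alive,v0) N1.N2=(alive,v0)
Op 5: gossip N2<->N1 -> N2.N0=(alive,v0) N2.N1=(alive,v0) N2.N2=(alive,v0) | N1.N0=(alive,v0) N1.N1=(alive,v0) N1.N2=(alive,v0)
Op 6: gossip N0<->N2 -> N0.N0=(alive,v0) N0.N1=(alive,v0) N0.N2=(alive,v0) | N2.N0=(alive,v0) N2.N1=(alive,v0) N2.N2=(alive,v0)
Op 7: N2 marks N0=alive -> (alive,v1)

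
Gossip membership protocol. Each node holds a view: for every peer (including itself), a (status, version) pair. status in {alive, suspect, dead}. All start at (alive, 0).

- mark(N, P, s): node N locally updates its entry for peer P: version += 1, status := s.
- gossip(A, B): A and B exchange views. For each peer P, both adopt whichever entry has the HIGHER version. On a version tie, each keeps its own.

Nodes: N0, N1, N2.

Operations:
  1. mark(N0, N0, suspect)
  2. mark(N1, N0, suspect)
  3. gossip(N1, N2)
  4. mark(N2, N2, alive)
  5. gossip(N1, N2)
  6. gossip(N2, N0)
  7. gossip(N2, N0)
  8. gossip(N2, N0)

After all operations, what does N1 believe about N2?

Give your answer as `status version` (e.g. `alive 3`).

Answer: alive 1

Derivation:
Op 1: N0 marks N0=suspect -> (suspect,v1)
Op 2: N1 marks N0=suspect -> (suspect,v1)
Op 3: gossip N1<->N2 -> N1.N0=(suspect,v1) N1.N1=(alive,v0) N1.N2=(alive,v0) | N2.N0=(suspect,v1) N2.N1=(alive,v0) N2.N2=(alive,v0)
Op 4: N2 marks N2=alive -> (alive,v1)
Op 5: gossip N1<->N2 -> N1.N0=(suspect,v1) N1.N1=(alive,v0) N1.N2=(alive,v1) | N2.N0=(suspect,v1) N2.N1=(alive,v0) N2.N2=(alive,v1)
Op 6: gossip N2<->N0 -> N2.N0=(suspect,v1) N2.N1=(alive,v0) N2.N2=(alive,v1) | N0.N0=(suspect,v1) N0.N1=(alive,v0) N0.N2=(alive,v1)
Op 7: gossip N2<->N0 -> N2.N0=(suspect,v1) N2.N1=(alive,v0) N2.N2=(alive,v1) | N0.N0=(suspect,v1) N0.N1=(alive,v0) N0.N2=(alive,v1)
Op 8: gossip N2<->N0 -> N2.N0=(suspect,v1) N2.N1=(alive,v0) N2.N2=(alive,v1) | N0.N0=(suspect,v1) N0.N1=(alive,v0) N0.N2=(alive,v1)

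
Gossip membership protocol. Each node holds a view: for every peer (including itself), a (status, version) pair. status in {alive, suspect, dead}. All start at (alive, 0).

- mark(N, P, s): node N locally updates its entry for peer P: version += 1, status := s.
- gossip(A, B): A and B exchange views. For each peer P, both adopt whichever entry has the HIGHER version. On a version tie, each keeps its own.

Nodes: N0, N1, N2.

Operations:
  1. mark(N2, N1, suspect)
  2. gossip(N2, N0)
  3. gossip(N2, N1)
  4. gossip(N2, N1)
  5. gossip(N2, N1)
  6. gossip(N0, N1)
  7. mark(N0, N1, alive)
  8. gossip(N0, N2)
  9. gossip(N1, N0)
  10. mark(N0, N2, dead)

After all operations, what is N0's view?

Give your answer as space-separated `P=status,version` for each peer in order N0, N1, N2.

Answer: N0=alive,0 N1=alive,2 N2=dead,1

Derivation:
Op 1: N2 marks N1=suspect -> (suspect,v1)
Op 2: gossip N2<->N0 -> N2.N0=(alive,v0) N2.N1=(suspect,v1) N2.N2=(alive,v0) | N0.N0=(alive,v0) N0.N1=(suspect,v1) N0.N2=(alive,v0)
Op 3: gossip N2<->N1 -> N2.N0=(alive,v0) N2.N1=(suspect,v1) N2.N2=(alive,v0) | N1.N0=(alive,v0) N1.N1=(suspect,v1) N1.N2=(alive,v0)
Op 4: gossip N2<->N1 -> N2.N0=(alive,v0) N2.N1=(suspect,v1) N2.N2=(alive,v0) | N1.N0=(alive,v0) N1.N1=(suspect,v1) N1.N2=(alive,v0)
Op 5: gossip N2<->N1 -> N2.N0=(alive,v0) N2.N1=(suspect,v1) N2.N2=(alive,v0) | N1.N0=(alive,v0) N1.N1=(suspect,v1) N1.N2=(alive,v0)
Op 6: gossip N0<->N1 -> N0.N0=(alive,v0) N0.N1=(suspect,v1) N0.N2=(alive,v0) | N1.N0=(alive,v0) N1.N1=(suspect,v1) N1.N2=(alive,v0)
Op 7: N0 marks N1=alive -> (alive,v2)
Op 8: gossip N0<->N2 -> N0.N0=(alive,v0) N0.N1=(alive,v2) N0.N2=(alive,v0) | N2.N0=(alive,v0) N2.N1=(alive,v2) N2.N2=(alive,v0)
Op 9: gossip N1<->N0 -> N1.N0=(alive,v0) N1.N1=(alive,v2) N1.N2=(alive,v0) | N0.N0=(alive,v0) N0.N1=(alive,v2) N0.N2=(alive,v0)
Op 10: N0 marks N2=dead -> (dead,v1)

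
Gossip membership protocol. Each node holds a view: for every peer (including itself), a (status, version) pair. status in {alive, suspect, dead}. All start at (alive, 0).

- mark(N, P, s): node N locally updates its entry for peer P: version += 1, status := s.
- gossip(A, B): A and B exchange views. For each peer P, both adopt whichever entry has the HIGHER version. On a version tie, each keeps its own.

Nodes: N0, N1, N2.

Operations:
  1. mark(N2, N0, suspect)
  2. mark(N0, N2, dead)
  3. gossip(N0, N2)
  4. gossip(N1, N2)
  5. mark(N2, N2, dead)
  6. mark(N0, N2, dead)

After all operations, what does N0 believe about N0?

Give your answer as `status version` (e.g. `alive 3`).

Answer: suspect 1

Derivation:
Op 1: N2 marks N0=suspect -> (suspect,v1)
Op 2: N0 marks N2=dead -> (dead,v1)
Op 3: gossip N0<->N2 -> N0.N0=(suspect,v1) N0.N1=(alive,v0) N0.N2=(dead,v1) | N2.N0=(suspect,v1) N2.N1=(alive,v0) N2.N2=(dead,v1)
Op 4: gossip N1<->N2 -> N1.N0=(suspect,v1) N1.N1=(alive,v0) N1.N2=(dead,v1) | N2.N0=(suspect,v1) N2.N1=(alive,v0) N2.N2=(dead,v1)
Op 5: N2 marks N2=dead -> (dead,v2)
Op 6: N0 marks N2=dead -> (dead,v2)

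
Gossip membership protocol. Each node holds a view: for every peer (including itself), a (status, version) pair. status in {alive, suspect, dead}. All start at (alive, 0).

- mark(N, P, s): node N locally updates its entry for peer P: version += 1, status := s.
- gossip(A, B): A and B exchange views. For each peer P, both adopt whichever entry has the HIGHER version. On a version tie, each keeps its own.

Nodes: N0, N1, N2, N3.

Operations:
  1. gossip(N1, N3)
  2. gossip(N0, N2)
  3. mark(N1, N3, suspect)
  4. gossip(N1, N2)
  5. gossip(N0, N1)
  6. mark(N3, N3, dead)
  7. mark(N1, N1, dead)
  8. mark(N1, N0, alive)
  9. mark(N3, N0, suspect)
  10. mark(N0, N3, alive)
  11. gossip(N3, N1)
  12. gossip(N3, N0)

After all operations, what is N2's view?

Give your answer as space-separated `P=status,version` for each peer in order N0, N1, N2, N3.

Op 1: gossip N1<->N3 -> N1.N0=(alive,v0) N1.N1=(alive,v0) N1.N2=(alive,v0) N1.N3=(alive,v0) | N3.N0=(alive,v0) N3.N1=(alive,v0) N3.N2=(alive,v0) N3.N3=(alive,v0)
Op 2: gossip N0<->N2 -> N0.N0=(alive,v0) N0.N1=(alive,v0) N0.N2=(alive,v0) N0.N3=(alive,v0) | N2.N0=(alive,v0) N2.N1=(alive,v0) N2.N2=(alive,v0) N2.N3=(alive,v0)
Op 3: N1 marks N3=suspect -> (suspect,v1)
Op 4: gossip N1<->N2 -> N1.N0=(alive,v0) N1.N1=(alive,v0) N1.N2=(alive,v0) N1.N3=(suspect,v1) | N2.N0=(alive,v0) N2.N1=(alive,v0) N2.N2=(alive,v0) N2.N3=(suspect,v1)
Op 5: gossip N0<->N1 -> N0.N0=(alive,v0) N0.N1=(alive,v0) N0.N2=(alive,v0) N0.N3=(suspect,v1) | N1.N0=(alive,v0) N1.N1=(alive,v0) N1.N2=(alive,v0) N1.N3=(suspect,v1)
Op 6: N3 marks N3=dead -> (dead,v1)
Op 7: N1 marks N1=dead -> (dead,v1)
Op 8: N1 marks N0=alive -> (alive,v1)
Op 9: N3 marks N0=suspect -> (suspect,v1)
Op 10: N0 marks N3=alive -> (alive,v2)
Op 11: gossip N3<->N1 -> N3.N0=(suspect,v1) N3.N1=(dead,v1) N3.N2=(alive,v0) N3.N3=(dead,v1) | N1.N0=(alive,v1) N1.N1=(dead,v1) N1.N2=(alive,v0) N1.N3=(suspect,v1)
Op 12: gossip N3<->N0 -> N3.N0=(suspect,v1) N3.N1=(dead,v1) N3.N2=(alive,v0) N3.N3=(alive,v2) | N0.N0=(suspect,v1) N0.N1=(dead,v1) N0.N2=(alive,v0) N0.N3=(alive,v2)

Answer: N0=alive,0 N1=alive,0 N2=alive,0 N3=suspect,1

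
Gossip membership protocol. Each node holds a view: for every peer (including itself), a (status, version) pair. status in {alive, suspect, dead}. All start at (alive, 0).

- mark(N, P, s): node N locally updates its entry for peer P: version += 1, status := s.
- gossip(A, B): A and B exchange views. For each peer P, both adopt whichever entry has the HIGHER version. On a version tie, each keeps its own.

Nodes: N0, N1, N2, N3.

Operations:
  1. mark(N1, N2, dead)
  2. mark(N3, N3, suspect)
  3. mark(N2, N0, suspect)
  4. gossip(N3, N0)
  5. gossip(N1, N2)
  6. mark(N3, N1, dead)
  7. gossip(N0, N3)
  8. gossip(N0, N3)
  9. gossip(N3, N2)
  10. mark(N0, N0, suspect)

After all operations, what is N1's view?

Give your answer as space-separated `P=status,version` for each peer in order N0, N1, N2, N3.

Answer: N0=suspect,1 N1=alive,0 N2=dead,1 N3=alive,0

Derivation:
Op 1: N1 marks N2=dead -> (dead,v1)
Op 2: N3 marks N3=suspect -> (suspect,v1)
Op 3: N2 marks N0=suspect -> (suspect,v1)
Op 4: gossip N3<->N0 -> N3.N0=(alive,v0) N3.N1=(alive,v0) N3.N2=(alive,v0) N3.N3=(suspect,v1) | N0.N0=(alive,v0) N0.N1=(alive,v0) N0.N2=(alive,v0) N0.N3=(suspect,v1)
Op 5: gossip N1<->N2 -> N1.N0=(suspect,v1) N1.N1=(alive,v0) N1.N2=(dead,v1) N1.N3=(alive,v0) | N2.N0=(suspect,v1) N2.N1=(alive,v0) N2.N2=(dead,v1) N2.N3=(alive,v0)
Op 6: N3 marks N1=dead -> (dead,v1)
Op 7: gossip N0<->N3 -> N0.N0=(alive,v0) N0.N1=(dead,v1) N0.N2=(alive,v0) N0.N3=(suspect,v1) | N3.N0=(alive,v0) N3.N1=(dead,v1) N3.N2=(alive,v0) N3.N3=(suspect,v1)
Op 8: gossip N0<->N3 -> N0.N0=(alive,v0) N0.N1=(dead,v1) N0.N2=(alive,v0) N0.N3=(suspect,v1) | N3.N0=(alive,v0) N3.N1=(dead,v1) N3.N2=(alive,v0) N3.N3=(suspect,v1)
Op 9: gossip N3<->N2 -> N3.N0=(suspect,v1) N3.N1=(dead,v1) N3.N2=(dead,v1) N3.N3=(suspect,v1) | N2.N0=(suspect,v1) N2.N1=(dead,v1) N2.N2=(dead,v1) N2.N3=(suspect,v1)
Op 10: N0 marks N0=suspect -> (suspect,v1)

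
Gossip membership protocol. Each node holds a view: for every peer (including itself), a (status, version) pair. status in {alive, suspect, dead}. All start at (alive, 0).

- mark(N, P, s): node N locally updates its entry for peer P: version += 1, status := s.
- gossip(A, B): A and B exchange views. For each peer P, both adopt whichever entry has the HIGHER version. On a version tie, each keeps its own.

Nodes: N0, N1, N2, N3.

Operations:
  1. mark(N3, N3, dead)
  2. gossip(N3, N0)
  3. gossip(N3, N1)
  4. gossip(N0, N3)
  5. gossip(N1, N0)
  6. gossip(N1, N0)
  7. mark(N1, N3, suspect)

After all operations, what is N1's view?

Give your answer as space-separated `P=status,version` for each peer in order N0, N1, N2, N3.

Answer: N0=alive,0 N1=alive,0 N2=alive,0 N3=suspect,2

Derivation:
Op 1: N3 marks N3=dead -> (dead,v1)
Op 2: gossip N3<->N0 -> N3.N0=(alive,v0) N3.N1=(alive,v0) N3.N2=(alive,v0) N3.N3=(dead,v1) | N0.N0=(alive,v0) N0.N1=(alive,v0) N0.N2=(alive,v0) N0.N3=(dead,v1)
Op 3: gossip N3<->N1 -> N3.N0=(alive,v0) N3.N1=(alive,v0) N3.N2=(alive,v0) N3.N3=(dead,v1) | N1.N0=(alive,v0) N1.N1=(alive,v0) N1.N2=(alive,v0) N1.N3=(dead,v1)
Op 4: gossip N0<->N3 -> N0.N0=(alive,v0) N0.N1=(alive,v0) N0.N2=(alive,v0) N0.N3=(dead,v1) | N3.N0=(alive,v0) N3.N1=(alive,v0) N3.N2=(alive,v0) N3.N3=(dead,v1)
Op 5: gossip N1<->N0 -> N1.N0=(alive,v0) N1.N1=(alive,v0) N1.N2=(alive,v0) N1.N3=(dead,v1) | N0.N0=(alive,v0) N0.N1=(alive,v0) N0.N2=(alive,v0) N0.N3=(dead,v1)
Op 6: gossip N1<->N0 -> N1.N0=(alive,v0) N1.N1=(alive,v0) N1.N2=(alive,v0) N1.N3=(dead,v1) | N0.N0=(alive,v0) N0.N1=(alive,v0) N0.N2=(alive,v0) N0.N3=(dead,v1)
Op 7: N1 marks N3=suspect -> (suspect,v2)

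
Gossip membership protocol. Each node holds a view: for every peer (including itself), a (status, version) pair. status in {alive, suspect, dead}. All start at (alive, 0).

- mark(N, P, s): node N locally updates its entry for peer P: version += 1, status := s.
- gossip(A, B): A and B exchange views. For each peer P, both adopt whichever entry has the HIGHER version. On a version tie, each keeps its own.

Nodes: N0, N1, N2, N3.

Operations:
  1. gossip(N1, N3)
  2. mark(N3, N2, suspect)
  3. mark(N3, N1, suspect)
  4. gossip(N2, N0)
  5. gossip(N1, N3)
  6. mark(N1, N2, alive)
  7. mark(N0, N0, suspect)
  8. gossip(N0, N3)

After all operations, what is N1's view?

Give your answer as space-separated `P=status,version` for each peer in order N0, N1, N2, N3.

Answer: N0=alive,0 N1=suspect,1 N2=alive,2 N3=alive,0

Derivation:
Op 1: gossip N1<->N3 -> N1.N0=(alive,v0) N1.N1=(alive,v0) N1.N2=(alive,v0) N1.N3=(alive,v0) | N3.N0=(alive,v0) N3.N1=(alive,v0) N3.N2=(alive,v0) N3.N3=(alive,v0)
Op 2: N3 marks N2=suspect -> (suspect,v1)
Op 3: N3 marks N1=suspect -> (suspect,v1)
Op 4: gossip N2<->N0 -> N2.N0=(alive,v0) N2.N1=(alive,v0) N2.N2=(alive,v0) N2.N3=(alive,v0) | N0.N0=(alive,v0) N0.N1=(alive,v0) N0.N2=(alive,v0) N0.N3=(alive,v0)
Op 5: gossip N1<->N3 -> N1.N0=(alive,v0) N1.N1=(suspect,v1) N1.N2=(suspect,v1) N1.N3=(alive,v0) | N3.N0=(alive,v0) N3.N1=(suspect,v1) N3.N2=(suspect,v1) N3.N3=(alive,v0)
Op 6: N1 marks N2=alive -> (alive,v2)
Op 7: N0 marks N0=suspect -> (suspect,v1)
Op 8: gossip N0<->N3 -> N0.N0=(suspect,v1) N0.N1=(suspect,v1) N0.N2=(suspect,v1) N0.N3=(alive,v0) | N3.N0=(suspect,v1) N3.N1=(suspect,v1) N3.N2=(suspect,v1) N3.N3=(alive,v0)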